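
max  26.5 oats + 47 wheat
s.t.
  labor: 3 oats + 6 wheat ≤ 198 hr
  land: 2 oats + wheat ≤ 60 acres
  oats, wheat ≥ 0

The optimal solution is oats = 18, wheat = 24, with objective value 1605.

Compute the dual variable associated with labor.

7.5

Both labor and land are binding at x*.
Dual feasibility on the basic columns requires 3·y_labor + 2·y_land = 26.5, 6·y_labor + 1·y_land = 47.
→ y_labor = 7.5 and y_land = 2.
Shadow price of labor = 7.5.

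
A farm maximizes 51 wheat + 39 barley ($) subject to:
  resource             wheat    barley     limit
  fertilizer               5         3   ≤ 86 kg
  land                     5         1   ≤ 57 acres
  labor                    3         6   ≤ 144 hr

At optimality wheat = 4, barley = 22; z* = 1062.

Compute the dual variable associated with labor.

2

Binding: fertilizer and labor. Non-binding: land (15 unused).
By complementary slackness, y = 0 for the non-binding constraint.
The binding rows give the dual system: 5·y_fertilizer + 3·y_labor = 51 and 3·y_fertilizer + 6·y_labor = 39.
→ y_fertilizer = 9 and y_labor = 2.
Shadow price of labor = 2.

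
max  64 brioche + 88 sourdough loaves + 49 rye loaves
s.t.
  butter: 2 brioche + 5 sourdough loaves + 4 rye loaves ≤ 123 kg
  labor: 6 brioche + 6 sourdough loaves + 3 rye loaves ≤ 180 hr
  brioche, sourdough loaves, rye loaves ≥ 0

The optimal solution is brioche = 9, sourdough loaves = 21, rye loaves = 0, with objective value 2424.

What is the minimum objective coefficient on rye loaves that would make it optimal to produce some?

Both butter and labor are binding at x*.
The binding rows give the dual system: 2·y_butter + 6·y_labor = 64 and 5·y_butter + 6·y_labor = 88.
→ y_butter = 8 and y_labor = 8.
rye loaves enters the basis when its profit ≥ yᵀa₃ = 8·4 + 8·3 = 56.

56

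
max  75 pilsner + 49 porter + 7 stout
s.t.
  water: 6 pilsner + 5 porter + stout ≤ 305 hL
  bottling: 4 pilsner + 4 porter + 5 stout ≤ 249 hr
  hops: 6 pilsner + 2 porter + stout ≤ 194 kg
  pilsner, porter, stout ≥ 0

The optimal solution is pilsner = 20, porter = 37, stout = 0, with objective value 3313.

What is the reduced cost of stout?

Check each constraint at x*: water 305/305 (tight); bottling 228/249 (slack 21); hops 194/194 (tight).
By complementary slackness, y = 0 for the non-binding constraint.
The binding rows give the dual system: 6·y_water + 6·y_hops = 75 and 5·y_water + 2·y_hops = 49.
→ y_water = 8 and y_hops = 4.5.
Reduced cost of stout: c₃ − yᵀa₃ = 7 − (8·1 + 4.5·1) = 7 − 12.5 = -5.5.

-5.5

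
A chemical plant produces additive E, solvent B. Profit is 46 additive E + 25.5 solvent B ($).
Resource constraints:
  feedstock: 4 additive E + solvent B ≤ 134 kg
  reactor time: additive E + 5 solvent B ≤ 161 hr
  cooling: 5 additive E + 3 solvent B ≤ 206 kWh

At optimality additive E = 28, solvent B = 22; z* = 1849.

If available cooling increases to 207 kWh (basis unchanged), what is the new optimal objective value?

1857

Check each constraint at x*: feedstock 134/134 (tight); reactor time 138/161 (slack 23); cooling 206/206 (tight).
Slack constraints have shadow price 0 (complementary slackness).
Dual feasibility on the basic columns requires 4·y_feedstock + 5·y_cooling = 46, 1·y_feedstock + 3·y_cooling = 25.5.
This yields shadow prices y_feedstock = 1.5, y_cooling = 8.
Δz = y_cooling·Δb = 8 × (1) = 8, so new z* = 1849 + 8 = 1857.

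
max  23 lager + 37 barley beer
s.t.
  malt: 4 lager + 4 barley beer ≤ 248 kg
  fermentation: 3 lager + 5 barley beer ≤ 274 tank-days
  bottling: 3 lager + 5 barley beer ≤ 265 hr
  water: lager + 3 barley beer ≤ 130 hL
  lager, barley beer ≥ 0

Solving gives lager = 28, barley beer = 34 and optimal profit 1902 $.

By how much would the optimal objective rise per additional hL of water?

7

At the optimum: malt uses 248 of 248 (binding); fermentation uses 254 of 274 (slack = 20); bottling uses 254 of 265 (slack = 11); water uses 130 of 130 (binding).
By complementary slackness, y = 0 for the non-binding constraints.
From A_Bᵀ y = c: 4·y_malt + 1·y_water = 23; 4·y_malt + 3·y_water = 37.
Solving: y_malt = 4, y_water = 7.
Shadow price of water = 7.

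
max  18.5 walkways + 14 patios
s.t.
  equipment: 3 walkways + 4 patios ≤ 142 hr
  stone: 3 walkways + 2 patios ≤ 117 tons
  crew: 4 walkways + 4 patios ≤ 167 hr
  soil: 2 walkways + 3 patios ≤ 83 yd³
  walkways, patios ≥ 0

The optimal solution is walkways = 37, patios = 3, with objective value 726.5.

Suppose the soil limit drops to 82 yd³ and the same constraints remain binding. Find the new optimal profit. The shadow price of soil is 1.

725.5

Δb = -1, so new z* = 726.5 + (1)·(-1) = 726.5 − 1 = 725.5.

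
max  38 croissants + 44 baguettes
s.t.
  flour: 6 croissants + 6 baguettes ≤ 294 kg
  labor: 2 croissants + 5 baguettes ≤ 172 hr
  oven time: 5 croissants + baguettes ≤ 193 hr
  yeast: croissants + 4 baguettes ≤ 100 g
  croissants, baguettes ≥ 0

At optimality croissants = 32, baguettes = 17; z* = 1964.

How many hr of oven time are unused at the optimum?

oven time used = 5·32 + 1·17 = 177; slack = 193 − 177 = 16.

16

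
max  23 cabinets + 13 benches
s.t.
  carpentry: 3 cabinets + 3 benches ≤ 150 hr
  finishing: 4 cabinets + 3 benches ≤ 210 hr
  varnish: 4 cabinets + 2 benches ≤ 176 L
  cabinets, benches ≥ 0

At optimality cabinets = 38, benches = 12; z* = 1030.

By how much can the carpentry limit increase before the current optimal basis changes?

33

Binding constraints: carpentry, varnish. The basis is B = [[3,3],[4,2]] with det -6.
Per unit increase in carpentry, x* moves by d = (-0.3333, 0.6667).
The basis stays optimal until finishing becomes binding; allowable increase = 33 hr.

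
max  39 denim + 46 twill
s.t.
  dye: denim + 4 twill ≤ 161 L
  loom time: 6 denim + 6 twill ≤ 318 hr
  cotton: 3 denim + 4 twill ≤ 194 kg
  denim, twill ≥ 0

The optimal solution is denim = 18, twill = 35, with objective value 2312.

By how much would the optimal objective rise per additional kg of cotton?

7

At the optimum: dye uses 158 of 161 (slack = 3); loom time uses 318 of 318 (binding); cotton uses 194 of 194 (binding).
Slack constraints have shadow price 0 (complementary slackness).
The binding rows give the dual system: 6·y_loom time + 3·y_cotton = 39 and 6·y_loom time + 4·y_cotton = 46.
→ y_loom time = 3 and y_cotton = 7.
Shadow price of cotton = 7.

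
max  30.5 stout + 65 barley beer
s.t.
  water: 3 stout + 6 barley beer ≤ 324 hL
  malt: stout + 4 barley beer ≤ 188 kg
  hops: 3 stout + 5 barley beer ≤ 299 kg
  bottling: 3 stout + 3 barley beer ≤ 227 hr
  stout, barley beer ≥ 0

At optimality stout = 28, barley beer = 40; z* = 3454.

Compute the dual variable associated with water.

9.5

Check each constraint at x*: water 324/324 (tight); malt 188/188 (tight); hops 284/299 (slack 15); bottling 204/227 (slack 23).
By complementary slackness, y = 0 for the non-binding constraints.
From A_Bᵀ y = c: 3·y_water + 1·y_malt = 30.5; 6·y_water + 4·y_malt = 65.
This yields shadow prices y_water = 9.5, y_malt = 2.
Shadow price of water = 9.5.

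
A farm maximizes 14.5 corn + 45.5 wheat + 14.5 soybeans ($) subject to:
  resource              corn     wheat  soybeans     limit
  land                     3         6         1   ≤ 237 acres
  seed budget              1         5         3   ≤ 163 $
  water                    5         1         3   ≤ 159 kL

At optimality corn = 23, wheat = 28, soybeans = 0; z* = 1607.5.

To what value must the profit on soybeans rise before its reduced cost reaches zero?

Binding: land and seed budget. Non-binding: water (16 unused).
By complementary slackness, y = 0 for the non-binding constraint.
Dual feasibility on the basic columns requires 3·y_land + 1·y_seed budget = 14.5, 6·y_land + 5·y_seed budget = 45.5.
Solving: y_land = 3, y_seed budget = 5.5.
soybeans enters the basis when its profit ≥ yᵀa₃ = 3·1 + 5.5·3 = 19.5.

19.5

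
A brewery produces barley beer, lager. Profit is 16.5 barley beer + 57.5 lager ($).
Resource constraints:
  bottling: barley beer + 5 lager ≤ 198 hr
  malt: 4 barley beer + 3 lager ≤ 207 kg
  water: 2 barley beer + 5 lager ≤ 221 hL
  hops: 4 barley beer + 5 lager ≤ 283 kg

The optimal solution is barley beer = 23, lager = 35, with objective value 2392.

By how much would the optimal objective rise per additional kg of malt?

0

Binding: bottling and water. Non-binding: malt (10 unused), hops (16 unused).
By complementary slackness, y = 0 for the non-binding constraints.
From A_Bᵀ y = c: 1·y_bottling + 2·y_water = 16.5; 5·y_bottling + 5·y_water = 57.5.
Solving: y_bottling = 6.5, y_water = 5.
Shadow price of malt = 0.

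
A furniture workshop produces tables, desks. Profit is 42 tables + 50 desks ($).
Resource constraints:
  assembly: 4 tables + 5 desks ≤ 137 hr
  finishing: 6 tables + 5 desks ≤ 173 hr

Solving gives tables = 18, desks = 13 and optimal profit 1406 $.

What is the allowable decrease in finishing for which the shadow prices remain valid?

Binding constraints: assembly, finishing. The basis is B = [[4,5],[6,5]] with det -10.
Per unit decrease in finishing, x* moves by d = (-0.5, 0.4).
The basis stays optimal until tables reaches 0; allowable decrease = 36 hr.

36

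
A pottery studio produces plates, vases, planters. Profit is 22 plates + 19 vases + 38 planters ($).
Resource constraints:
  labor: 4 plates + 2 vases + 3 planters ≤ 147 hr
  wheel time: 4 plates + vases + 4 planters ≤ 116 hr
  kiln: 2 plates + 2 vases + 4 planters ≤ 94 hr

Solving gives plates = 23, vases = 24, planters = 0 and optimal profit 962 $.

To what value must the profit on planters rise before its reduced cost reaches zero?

40

At the optimum: labor uses 140 of 147 (slack = 7); wheel time uses 116 of 116 (binding); kiln uses 94 of 94 (binding).
By complementary slackness, y = 0 for the non-binding constraint.
The binding rows give the dual system: 4·y_wheel time + 2·y_kiln = 22 and 1·y_wheel time + 2·y_kiln = 19.
Solving: y_wheel time = 1, y_kiln = 9.
planters enters the basis when its profit ≥ yᵀa₃ = 1·4 + 9·4 = 40.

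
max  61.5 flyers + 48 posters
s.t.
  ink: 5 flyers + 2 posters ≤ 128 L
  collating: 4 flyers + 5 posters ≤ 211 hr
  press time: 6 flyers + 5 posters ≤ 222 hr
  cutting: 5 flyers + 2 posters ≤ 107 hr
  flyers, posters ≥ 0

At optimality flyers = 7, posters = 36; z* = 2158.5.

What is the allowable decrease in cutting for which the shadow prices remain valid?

Binding constraints: press time, cutting. The basis is B = [[6,5],[5,2]] with det -13.
Per unit decrease in cutting, x* moves by d = (-0.3846, 0.4615).
The basis stays optimal until collating becomes binding; allowable decrease = 3.9 hr.

3.9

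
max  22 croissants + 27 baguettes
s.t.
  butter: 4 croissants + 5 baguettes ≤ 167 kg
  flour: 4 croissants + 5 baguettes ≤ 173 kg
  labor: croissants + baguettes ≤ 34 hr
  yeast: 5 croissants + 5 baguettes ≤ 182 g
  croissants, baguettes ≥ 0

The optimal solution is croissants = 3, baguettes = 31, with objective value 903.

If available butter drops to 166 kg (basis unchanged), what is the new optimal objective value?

Binding: butter and labor. Non-binding: flour (6 unused), yeast (12 unused).
Since flour, yeast are not tight, their duals are 0.
From A_Bᵀ y = c: 4·y_butter + 1·y_labor = 22; 5·y_butter + 1·y_labor = 27.
Solving: y_butter = 5, y_labor = 2.
Δz = y_butter·Δb = 5 × (-1) = -5, so new z* = 903 − 5 = 898.

898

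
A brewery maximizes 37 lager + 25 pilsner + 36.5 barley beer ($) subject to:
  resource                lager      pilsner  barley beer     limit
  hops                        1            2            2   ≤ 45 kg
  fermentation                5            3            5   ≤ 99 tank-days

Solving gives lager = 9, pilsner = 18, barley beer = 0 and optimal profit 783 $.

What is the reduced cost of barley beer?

-2.5

Both hops and fermentation are binding at x*.
The binding rows give the dual system: 1·y_hops + 5·y_fermentation = 37 and 2·y_hops + 3·y_fermentation = 25.
This yields shadow prices y_hops = 2, y_fermentation = 7.
Reduced cost of barley beer: c₃ − yᵀa₃ = 36.5 − (2·2 + 7·5) = 36.5 − 39 = -2.5.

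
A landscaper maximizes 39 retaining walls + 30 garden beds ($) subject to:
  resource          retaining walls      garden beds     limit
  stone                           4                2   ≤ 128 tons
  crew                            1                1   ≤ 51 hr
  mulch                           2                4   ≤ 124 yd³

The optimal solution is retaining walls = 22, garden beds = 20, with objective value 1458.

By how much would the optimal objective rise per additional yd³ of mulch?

3.5

Binding: stone and mulch. Non-binding: crew (9 unused).
By complementary slackness, y = 0 for the non-binding constraint.
From A_Bᵀ y = c: 4·y_stone + 2·y_mulch = 39; 2·y_stone + 4·y_mulch = 30.
This yields shadow prices y_stone = 8, y_mulch = 3.5.
Shadow price of mulch = 3.5.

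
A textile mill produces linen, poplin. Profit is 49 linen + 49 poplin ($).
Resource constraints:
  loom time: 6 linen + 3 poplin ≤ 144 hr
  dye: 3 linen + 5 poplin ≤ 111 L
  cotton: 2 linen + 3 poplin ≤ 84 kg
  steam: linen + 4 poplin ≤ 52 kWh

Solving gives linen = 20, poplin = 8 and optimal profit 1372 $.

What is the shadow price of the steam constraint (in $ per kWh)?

7

Binding: loom time and steam. Non-binding: dye (11 unused), cotton (20 unused).
By complementary slackness, y = 0 for the non-binding constraints.
From A_Bᵀ y = c: 6·y_loom time + 1·y_steam = 49; 3·y_loom time + 4·y_steam = 49.
→ y_loom time = 7 and y_steam = 7.
Shadow price of steam = 7.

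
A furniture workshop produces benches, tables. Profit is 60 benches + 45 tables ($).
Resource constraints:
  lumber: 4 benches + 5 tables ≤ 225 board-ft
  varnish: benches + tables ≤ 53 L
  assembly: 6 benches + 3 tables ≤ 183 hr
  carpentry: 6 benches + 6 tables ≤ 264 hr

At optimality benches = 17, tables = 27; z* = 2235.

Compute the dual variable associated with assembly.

5

At the optimum: lumber uses 203 of 225 (slack = 22); varnish uses 44 of 53 (slack = 9); assembly uses 183 of 183 (binding); carpentry uses 264 of 264 (binding).
Since lumber, varnish are not tight, their duals are 0.
Dual feasibility on the basic columns requires 6·y_assembly + 6·y_carpentry = 60, 3·y_assembly + 6·y_carpentry = 45.
Solving: y_assembly = 5, y_carpentry = 5.
Shadow price of assembly = 5.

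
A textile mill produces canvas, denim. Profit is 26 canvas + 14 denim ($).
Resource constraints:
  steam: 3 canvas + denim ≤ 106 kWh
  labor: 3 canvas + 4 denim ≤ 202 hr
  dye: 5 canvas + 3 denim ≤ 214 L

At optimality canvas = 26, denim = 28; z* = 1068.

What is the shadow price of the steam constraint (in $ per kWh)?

2

Binding: steam and dye. Non-binding: labor (12 unused).
Since labor is not tight, its dual is 0.
From A_Bᵀ y = c: 3·y_steam + 5·y_dye = 26; 1·y_steam + 3·y_dye = 14.
This yields shadow prices y_steam = 2, y_dye = 4.
Shadow price of steam = 2.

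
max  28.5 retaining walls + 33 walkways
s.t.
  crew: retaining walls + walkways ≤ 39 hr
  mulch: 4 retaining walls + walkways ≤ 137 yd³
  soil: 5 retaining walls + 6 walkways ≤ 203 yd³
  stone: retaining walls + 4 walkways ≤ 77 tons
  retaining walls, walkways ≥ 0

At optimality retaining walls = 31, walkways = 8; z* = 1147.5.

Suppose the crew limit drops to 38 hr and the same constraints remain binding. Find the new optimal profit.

1141.5

At the optimum: crew uses 39 of 39 (binding); mulch uses 132 of 137 (slack = 5); soil uses 203 of 203 (binding); stone uses 63 of 77 (slack = 14).
Since mulch, stone are not tight, their duals are 0.
The binding rows give the dual system: 1·y_crew + 5·y_soil = 28.5 and 1·y_crew + 6·y_soil = 33.
Solving: y_crew = 6, y_soil = 4.5.
Δz = y_crew·Δb = 6 × (-1) = -6, so new z* = 1147.5 − 6 = 1141.5.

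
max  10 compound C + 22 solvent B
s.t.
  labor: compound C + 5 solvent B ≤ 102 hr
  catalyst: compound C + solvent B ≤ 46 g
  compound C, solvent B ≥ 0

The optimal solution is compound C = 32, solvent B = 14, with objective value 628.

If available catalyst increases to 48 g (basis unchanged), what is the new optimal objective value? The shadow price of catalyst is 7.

642

Δb = 2, so new z* = 628 + (7)·(2) = 628 + 14 = 642.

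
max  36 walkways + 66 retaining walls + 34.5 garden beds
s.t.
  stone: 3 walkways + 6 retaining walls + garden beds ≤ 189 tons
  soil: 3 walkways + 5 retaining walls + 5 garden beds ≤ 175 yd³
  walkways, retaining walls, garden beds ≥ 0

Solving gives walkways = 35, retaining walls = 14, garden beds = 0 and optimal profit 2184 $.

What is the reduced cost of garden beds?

Both stone and soil are binding at x*.
From A_Bᵀ y = c: 3·y_stone + 3·y_soil = 36; 6·y_stone + 5·y_soil = 66.
Solving: y_stone = 6, y_soil = 6.
Reduced cost of garden beds: c₃ − yᵀa₃ = 34.5 − (6·1 + 6·5) = 34.5 − 36 = -1.5.

-1.5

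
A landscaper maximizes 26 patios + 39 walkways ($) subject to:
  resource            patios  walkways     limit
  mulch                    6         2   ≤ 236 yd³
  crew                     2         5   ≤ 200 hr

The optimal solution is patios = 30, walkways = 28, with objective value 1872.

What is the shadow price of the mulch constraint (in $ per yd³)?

Check each constraint at x*: mulch 236/236 (tight); crew 200/200 (tight).
The binding rows give the dual system: 6·y_mulch + 2·y_crew = 26 and 2·y_mulch + 5·y_crew = 39.
This yields shadow prices y_mulch = 2, y_crew = 7.
Shadow price of mulch = 2.

2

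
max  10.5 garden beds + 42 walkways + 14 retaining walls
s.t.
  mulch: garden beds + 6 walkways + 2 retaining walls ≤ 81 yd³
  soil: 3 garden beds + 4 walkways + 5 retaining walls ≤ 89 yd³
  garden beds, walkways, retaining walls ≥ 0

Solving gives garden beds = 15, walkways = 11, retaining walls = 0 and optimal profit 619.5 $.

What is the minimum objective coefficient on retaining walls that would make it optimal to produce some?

19.5

At the optimum: mulch uses 81 of 81 (binding); soil uses 89 of 89 (binding).
From A_Bᵀ y = c: 1·y_mulch + 3·y_soil = 10.5; 6·y_mulch + 4·y_soil = 42.
This yields shadow prices y_mulch = 6, y_soil = 1.5.
retaining walls enters the basis when its profit ≥ yᵀa₃ = 6·2 + 1.5·5 = 19.5.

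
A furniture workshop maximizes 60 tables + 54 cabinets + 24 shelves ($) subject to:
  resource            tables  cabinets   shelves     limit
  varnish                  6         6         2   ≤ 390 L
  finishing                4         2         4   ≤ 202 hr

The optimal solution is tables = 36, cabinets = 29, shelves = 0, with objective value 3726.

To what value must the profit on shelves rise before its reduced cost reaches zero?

Both varnish and finishing are binding at x*.
The binding rows give the dual system: 6·y_varnish + 4·y_finishing = 60 and 6·y_varnish + 2·y_finishing = 54.
→ y_varnish = 8 and y_finishing = 3.
shelves enters the basis when its profit ≥ yᵀa₃ = 8·2 + 3·4 = 28.

28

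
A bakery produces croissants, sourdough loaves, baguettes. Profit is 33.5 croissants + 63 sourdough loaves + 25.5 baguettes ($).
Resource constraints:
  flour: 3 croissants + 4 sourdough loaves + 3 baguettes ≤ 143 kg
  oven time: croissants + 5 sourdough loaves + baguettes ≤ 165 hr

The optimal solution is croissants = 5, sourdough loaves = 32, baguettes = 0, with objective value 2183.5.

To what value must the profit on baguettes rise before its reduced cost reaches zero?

33.5

Both flour and oven time are binding at x*.
From A_Bᵀ y = c: 3·y_flour + 1·y_oven time = 33.5; 4·y_flour + 5·y_oven time = 63.
This yields shadow prices y_flour = 9.5, y_oven time = 5.
baguettes enters the basis when its profit ≥ yᵀa₃ = 9.5·3 + 5·1 = 33.5.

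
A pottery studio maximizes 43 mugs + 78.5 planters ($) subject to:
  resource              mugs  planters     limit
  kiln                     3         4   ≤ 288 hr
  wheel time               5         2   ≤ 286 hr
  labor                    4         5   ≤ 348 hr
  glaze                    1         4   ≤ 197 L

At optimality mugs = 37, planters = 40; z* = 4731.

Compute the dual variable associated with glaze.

Binding: labor and glaze. Non-binding: kiln (17 unused), wheel time (21 unused).
By complementary slackness, y = 0 for the non-binding constraints.
From A_Bᵀ y = c: 4·y_labor + 1·y_glaze = 43; 5·y_labor + 4·y_glaze = 78.5.
Solving: y_labor = 8.5, y_glaze = 9.
Shadow price of glaze = 9.

9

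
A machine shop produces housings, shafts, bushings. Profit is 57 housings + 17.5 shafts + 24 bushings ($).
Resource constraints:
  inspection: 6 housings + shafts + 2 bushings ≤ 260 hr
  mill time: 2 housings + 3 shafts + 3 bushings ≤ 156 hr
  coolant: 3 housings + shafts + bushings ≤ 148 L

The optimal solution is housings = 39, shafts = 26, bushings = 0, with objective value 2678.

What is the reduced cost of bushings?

-2

At the optimum: inspection uses 260 of 260 (binding); mill time uses 156 of 156 (binding); coolant uses 143 of 148 (slack = 5).
By complementary slackness, y = 0 for the non-binding constraint.
Dual feasibility on the basic columns requires 6·y_inspection + 2·y_mill time = 57, 1·y_inspection + 3·y_mill time = 17.5.
→ y_inspection = 8.5 and y_mill time = 3.
Reduced cost of bushings: c₃ − yᵀa₃ = 24 − (8.5·2 + 3·3) = 24 − 26 = -2.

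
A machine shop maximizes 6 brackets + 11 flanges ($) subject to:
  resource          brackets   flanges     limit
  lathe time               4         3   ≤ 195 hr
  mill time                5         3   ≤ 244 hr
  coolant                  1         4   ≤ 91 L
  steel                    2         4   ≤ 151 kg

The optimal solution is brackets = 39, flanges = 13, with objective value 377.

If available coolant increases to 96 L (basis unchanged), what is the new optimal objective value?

387

Binding: lathe time and coolant. Non-binding: mill time (10 unused), steel (21 unused).
Slack constraints have shadow price 0 (complementary slackness).
Dual feasibility on the basic columns requires 4·y_lathe time + 1·y_coolant = 6, 3·y_lathe time + 4·y_coolant = 11.
Solving: y_lathe time = 1, y_coolant = 2.
Δz = y_coolant·Δb = 2 × (5) = 10, so new z* = 377 + 10 = 387.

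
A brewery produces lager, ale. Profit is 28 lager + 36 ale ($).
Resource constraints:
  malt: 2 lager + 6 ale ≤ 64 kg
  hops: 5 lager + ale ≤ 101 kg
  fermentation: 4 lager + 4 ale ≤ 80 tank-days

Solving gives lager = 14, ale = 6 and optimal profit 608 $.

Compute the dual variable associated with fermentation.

6

Binding: malt and fermentation. Non-binding: hops (25 unused).
Slack constraints have shadow price 0 (complementary slackness).
The binding rows give the dual system: 2·y_malt + 4·y_fermentation = 28 and 6·y_malt + 4·y_fermentation = 36.
Solving: y_malt = 2, y_fermentation = 6.
Shadow price of fermentation = 6.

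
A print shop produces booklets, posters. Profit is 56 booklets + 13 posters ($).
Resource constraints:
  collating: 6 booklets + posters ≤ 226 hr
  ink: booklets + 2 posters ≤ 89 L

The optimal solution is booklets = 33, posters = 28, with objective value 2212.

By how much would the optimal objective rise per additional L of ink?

Both collating and ink are binding at x*.
The binding rows give the dual system: 6·y_collating + 1·y_ink = 56 and 1·y_collating + 2·y_ink = 13.
→ y_collating = 9 and y_ink = 2.
Shadow price of ink = 2.

2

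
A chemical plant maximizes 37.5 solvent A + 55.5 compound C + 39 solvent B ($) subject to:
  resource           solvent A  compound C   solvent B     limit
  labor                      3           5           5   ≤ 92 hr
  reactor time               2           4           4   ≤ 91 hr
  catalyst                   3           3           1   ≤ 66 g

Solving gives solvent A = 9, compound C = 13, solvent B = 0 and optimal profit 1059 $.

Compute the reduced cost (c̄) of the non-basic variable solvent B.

Binding: labor and catalyst. Non-binding: reactor time (21 unused).
Slack constraints have shadow price 0 (complementary slackness).
From A_Bᵀ y = c: 3·y_labor + 3·y_catalyst = 37.5; 5·y_labor + 3·y_catalyst = 55.5.
→ y_labor = 9 and y_catalyst = 3.5.
Reduced cost of solvent B: c₃ − yᵀa₃ = 39 − (9·5 + 3.5·1) = 39 − 48.5 = -9.5.

-9.5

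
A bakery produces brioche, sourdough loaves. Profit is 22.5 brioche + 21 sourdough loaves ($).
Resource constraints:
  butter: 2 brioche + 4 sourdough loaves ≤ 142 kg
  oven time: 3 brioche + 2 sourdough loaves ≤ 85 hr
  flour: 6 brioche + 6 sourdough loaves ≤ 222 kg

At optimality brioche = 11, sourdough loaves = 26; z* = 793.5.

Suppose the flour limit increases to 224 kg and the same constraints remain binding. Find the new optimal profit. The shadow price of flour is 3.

799.5

Δb = 2, so new z* = 793.5 + (3)·(2) = 793.5 + 6 = 799.5.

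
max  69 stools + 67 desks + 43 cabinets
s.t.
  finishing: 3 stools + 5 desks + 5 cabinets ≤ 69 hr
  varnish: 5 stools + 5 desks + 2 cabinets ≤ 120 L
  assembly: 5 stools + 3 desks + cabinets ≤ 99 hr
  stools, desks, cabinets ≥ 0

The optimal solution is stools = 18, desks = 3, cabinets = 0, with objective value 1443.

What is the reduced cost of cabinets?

-6

At the optimum: finishing uses 69 of 69 (binding); varnish uses 105 of 120 (slack = 15); assembly uses 99 of 99 (binding).
Slack constraints have shadow price 0 (complementary slackness).
From A_Bᵀ y = c: 3·y_finishing + 5·y_assembly = 69; 5·y_finishing + 3·y_assembly = 67.
Solving: y_finishing = 8, y_assembly = 9.
Reduced cost of cabinets: c₃ − yᵀa₃ = 43 − (8·5 + 9·1) = 43 − 49 = -6.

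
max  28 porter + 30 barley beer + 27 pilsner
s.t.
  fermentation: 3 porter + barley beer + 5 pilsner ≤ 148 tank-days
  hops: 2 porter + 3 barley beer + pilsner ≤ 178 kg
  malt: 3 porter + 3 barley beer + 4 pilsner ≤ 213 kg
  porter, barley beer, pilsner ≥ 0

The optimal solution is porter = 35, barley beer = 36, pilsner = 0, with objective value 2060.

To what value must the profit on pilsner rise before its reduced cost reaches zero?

34

Binding: hops and malt. Non-binding: fermentation (7 unused).
By complementary slackness, y = 0 for the non-binding constraint.
The binding rows give the dual system: 2·y_hops + 3·y_malt = 28 and 3·y_hops + 3·y_malt = 30.
Solving: y_hops = 2, y_malt = 8.
pilsner enters the basis when its profit ≥ yᵀa₃ = 2·1 + 8·4 = 34.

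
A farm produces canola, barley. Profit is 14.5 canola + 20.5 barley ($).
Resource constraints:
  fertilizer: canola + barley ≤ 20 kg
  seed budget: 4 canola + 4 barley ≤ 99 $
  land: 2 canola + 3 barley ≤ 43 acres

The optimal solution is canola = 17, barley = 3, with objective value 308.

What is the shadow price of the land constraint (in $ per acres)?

6

Check each constraint at x*: fertilizer 20/20 (tight); seed budget 80/99 (slack 19); land 43/43 (tight).
Since seed budget is not tight, its dual is 0.
From A_Bᵀ y = c: 1·y_fertilizer + 2·y_land = 14.5; 1·y_fertilizer + 3·y_land = 20.5.
This yields shadow prices y_fertilizer = 2.5, y_land = 6.
Shadow price of land = 6.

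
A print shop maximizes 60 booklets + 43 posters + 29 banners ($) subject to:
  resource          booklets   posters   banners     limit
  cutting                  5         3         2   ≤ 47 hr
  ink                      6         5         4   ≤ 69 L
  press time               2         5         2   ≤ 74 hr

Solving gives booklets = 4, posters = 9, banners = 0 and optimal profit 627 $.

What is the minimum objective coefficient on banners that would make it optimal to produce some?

At the optimum: cutting uses 47 of 47 (binding); ink uses 69 of 69 (binding); press time uses 53 of 74 (slack = 21).
Slack constraints have shadow price 0 (complementary slackness).
From A_Bᵀ y = c: 5·y_cutting + 6·y_ink = 60; 3·y_cutting + 5·y_ink = 43.
Solving: y_cutting = 6, y_ink = 5.
banners enters the basis when its profit ≥ yᵀa₃ = 6·2 + 5·4 = 32.

32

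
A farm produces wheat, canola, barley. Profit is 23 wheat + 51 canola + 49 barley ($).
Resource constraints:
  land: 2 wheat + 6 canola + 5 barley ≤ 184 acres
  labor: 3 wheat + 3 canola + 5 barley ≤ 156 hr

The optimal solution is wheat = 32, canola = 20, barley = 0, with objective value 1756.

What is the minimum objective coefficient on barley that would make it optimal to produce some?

50

At the optimum: land uses 184 of 184 (binding); labor uses 156 of 156 (binding).
The binding rows give the dual system: 2·y_land + 3·y_labor = 23 and 6·y_land + 3·y_labor = 51.
→ y_land = 7 and y_labor = 3.
barley enters the basis when its profit ≥ yᵀa₃ = 7·5 + 3·5 = 50.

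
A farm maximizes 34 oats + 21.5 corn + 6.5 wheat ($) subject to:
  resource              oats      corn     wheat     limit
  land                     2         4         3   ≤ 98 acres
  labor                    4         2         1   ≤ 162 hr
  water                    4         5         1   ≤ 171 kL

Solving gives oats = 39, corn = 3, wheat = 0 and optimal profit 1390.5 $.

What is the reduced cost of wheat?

Binding: labor and water. Non-binding: land (8 unused).
Since land is not tight, its dual is 0.
Dual feasibility on the basic columns requires 4·y_labor + 4·y_water = 34, 2·y_labor + 5·y_water = 21.5.
→ y_labor = 7 and y_water = 1.5.
Reduced cost of wheat: c₃ − yᵀa₃ = 6.5 − (7·1 + 1.5·1) = 6.5 − 8.5 = -2.

-2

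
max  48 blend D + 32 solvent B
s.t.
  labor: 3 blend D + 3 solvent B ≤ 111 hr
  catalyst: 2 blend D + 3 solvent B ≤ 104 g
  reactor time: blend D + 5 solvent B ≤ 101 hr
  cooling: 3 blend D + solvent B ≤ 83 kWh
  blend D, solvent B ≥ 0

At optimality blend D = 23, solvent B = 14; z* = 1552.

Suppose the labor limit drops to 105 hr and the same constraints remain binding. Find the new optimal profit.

At the optimum: labor uses 111 of 111 (binding); catalyst uses 88 of 104 (slack = 16); reactor time uses 93 of 101 (slack = 8); cooling uses 83 of 83 (binding).
By complementary slackness, y = 0 for the non-binding constraints.
Dual feasibility on the basic columns requires 3·y_labor + 3·y_cooling = 48, 3·y_labor + 1·y_cooling = 32.
This yields shadow prices y_labor = 8, y_cooling = 8.
Δz = y_labor·Δb = 8 × (-6) = -48, so new z* = 1552 − 48 = 1504.

1504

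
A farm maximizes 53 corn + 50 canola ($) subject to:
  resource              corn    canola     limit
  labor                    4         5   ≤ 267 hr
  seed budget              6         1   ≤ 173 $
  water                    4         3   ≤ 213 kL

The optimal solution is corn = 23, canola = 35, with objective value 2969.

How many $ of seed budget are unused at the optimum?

0

seed budget used = 6·23 + 1·35 = 173; slack = 173 − 173 = 0.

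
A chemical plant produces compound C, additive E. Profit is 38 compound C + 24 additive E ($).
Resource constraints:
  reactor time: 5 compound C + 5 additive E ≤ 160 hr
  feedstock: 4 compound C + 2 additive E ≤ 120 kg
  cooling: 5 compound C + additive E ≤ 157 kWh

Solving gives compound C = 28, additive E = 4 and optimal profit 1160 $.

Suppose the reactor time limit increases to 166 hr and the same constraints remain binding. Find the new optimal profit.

At the optimum: reactor time uses 160 of 160 (binding); feedstock uses 120 of 120 (binding); cooling uses 144 of 157 (slack = 13).
By complementary slackness, y = 0 for the non-binding constraint.
From A_Bᵀ y = c: 5·y_reactor time + 4·y_feedstock = 38; 5·y_reactor time + 2·y_feedstock = 24.
→ y_reactor time = 2 and y_feedstock = 7.
Δz = y_reactor time·Δb = 2 × (6) = 12, so new z* = 1160 + 12 = 1172.

1172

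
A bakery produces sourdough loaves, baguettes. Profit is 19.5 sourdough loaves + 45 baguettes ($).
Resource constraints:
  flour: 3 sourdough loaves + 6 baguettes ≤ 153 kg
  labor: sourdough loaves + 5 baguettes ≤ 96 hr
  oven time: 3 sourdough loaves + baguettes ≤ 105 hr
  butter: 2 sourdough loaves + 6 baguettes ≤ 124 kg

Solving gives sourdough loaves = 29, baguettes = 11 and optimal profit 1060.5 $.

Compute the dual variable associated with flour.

Binding: flour and butter. Non-binding: labor (12 unused), oven time (7 unused).
By complementary slackness, y = 0 for the non-binding constraints.
Dual feasibility on the basic columns requires 3·y_flour + 2·y_butter = 19.5, 6·y_flour + 6·y_butter = 45.
Solving: y_flour = 4.5, y_butter = 3.
Shadow price of flour = 4.5.

4.5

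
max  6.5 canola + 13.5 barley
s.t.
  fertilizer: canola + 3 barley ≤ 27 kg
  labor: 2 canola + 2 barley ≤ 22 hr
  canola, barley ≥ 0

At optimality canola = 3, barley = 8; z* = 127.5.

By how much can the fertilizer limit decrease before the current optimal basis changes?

16

Binding constraints: fertilizer, labor. The basis is B = [[1,3],[2,2]] with det -4.
Per unit decrease in fertilizer, x* moves by d = (0.5, -0.5).
The basis stays optimal until barley reaches 0; allowable decrease = 16 kg.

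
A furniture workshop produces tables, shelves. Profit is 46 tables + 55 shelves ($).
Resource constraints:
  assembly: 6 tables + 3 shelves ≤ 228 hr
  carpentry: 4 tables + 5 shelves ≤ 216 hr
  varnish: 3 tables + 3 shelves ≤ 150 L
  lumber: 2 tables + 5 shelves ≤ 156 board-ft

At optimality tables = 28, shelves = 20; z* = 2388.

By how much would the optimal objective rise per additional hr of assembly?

At the optimum: assembly uses 228 of 228 (binding); carpentry uses 212 of 216 (slack = 4); varnish uses 144 of 150 (slack = 6); lumber uses 156 of 156 (binding).
Since carpentry, varnish are not tight, their duals are 0.
The binding rows give the dual system: 6·y_assembly + 2·y_lumber = 46 and 3·y_assembly + 5·y_lumber = 55.
→ y_assembly = 5 and y_lumber = 8.
Shadow price of assembly = 5.

5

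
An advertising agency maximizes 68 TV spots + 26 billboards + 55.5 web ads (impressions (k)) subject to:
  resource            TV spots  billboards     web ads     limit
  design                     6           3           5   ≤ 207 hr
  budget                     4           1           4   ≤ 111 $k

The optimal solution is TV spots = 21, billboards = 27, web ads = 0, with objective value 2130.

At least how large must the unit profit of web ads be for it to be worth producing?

62

Check each constraint at x*: design 207/207 (tight); budget 111/111 (tight).
The binding rows give the dual system: 6·y_design + 4·y_budget = 68 and 3·y_design + 1·y_budget = 26.
Solving: y_design = 6, y_budget = 8.
web ads enters the basis when its profit ≥ yᵀa₃ = 6·5 + 8·4 = 62.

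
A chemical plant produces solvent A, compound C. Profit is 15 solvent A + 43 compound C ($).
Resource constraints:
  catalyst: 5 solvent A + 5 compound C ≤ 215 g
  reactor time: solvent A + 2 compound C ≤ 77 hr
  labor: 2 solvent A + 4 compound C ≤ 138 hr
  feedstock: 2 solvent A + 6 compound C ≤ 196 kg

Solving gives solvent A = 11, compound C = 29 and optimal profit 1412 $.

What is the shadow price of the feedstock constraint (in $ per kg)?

6.5

Binding: labor and feedstock. Non-binding: catalyst (15 unused), reactor time (8 unused).
Slack constraints have shadow price 0 (complementary slackness).
From A_Bᵀ y = c: 2·y_labor + 2·y_feedstock = 15; 4·y_labor + 6·y_feedstock = 43.
→ y_labor = 1 and y_feedstock = 6.5.
Shadow price of feedstock = 6.5.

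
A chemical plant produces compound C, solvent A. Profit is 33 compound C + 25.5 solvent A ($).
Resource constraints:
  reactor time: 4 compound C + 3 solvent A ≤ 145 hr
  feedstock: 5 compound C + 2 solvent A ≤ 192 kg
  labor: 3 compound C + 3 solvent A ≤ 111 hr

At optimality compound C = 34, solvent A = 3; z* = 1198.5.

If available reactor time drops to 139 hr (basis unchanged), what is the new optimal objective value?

1153.5

Binding: reactor time and labor. Non-binding: feedstock (16 unused).
Since feedstock is not tight, its dual is 0.
From A_Bᵀ y = c: 4·y_reactor time + 3·y_labor = 33; 3·y_reactor time + 3·y_labor = 25.5.
This yields shadow prices y_reactor time = 7.5, y_labor = 1.
Δz = y_reactor time·Δb = 7.5 × (-6) = -45, so new z* = 1198.5 − 45 = 1153.5.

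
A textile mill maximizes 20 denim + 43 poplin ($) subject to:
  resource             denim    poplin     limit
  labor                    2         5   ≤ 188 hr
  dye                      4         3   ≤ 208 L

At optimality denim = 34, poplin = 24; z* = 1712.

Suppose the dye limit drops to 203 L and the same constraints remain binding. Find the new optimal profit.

Both labor and dye are binding at x*.
Dual feasibility on the basic columns requires 2·y_labor + 4·y_dye = 20, 5·y_labor + 3·y_dye = 43.
→ y_labor = 8 and y_dye = 1.
Δz = y_dye·Δb = 1 × (-5) = -5, so new z* = 1712 − 5 = 1707.

1707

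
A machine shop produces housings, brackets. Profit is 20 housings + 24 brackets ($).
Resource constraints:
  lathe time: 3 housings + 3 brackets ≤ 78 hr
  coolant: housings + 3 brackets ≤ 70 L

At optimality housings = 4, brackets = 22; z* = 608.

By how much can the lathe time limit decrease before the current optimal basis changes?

8

Binding constraints: lathe time, coolant. The basis is B = [[3,3],[1,3]] with det 6.
Per unit decrease in lathe time, x* moves by d = (-0.5, 0.1667).
The basis stays optimal until housings reaches 0; allowable decrease = 8 hr.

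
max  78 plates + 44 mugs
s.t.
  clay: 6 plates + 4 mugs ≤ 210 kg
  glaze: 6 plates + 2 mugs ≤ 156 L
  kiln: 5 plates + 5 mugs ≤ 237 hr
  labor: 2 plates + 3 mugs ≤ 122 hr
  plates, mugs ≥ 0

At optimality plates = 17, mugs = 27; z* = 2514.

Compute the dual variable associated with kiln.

0

Binding: clay and glaze. Non-binding: kiln (17 unused), labor (7 unused).
Since kiln, labor are not tight, their duals are 0.
The binding rows give the dual system: 6·y_clay + 6·y_glaze = 78 and 4·y_clay + 2·y_glaze = 44.
This yields shadow prices y_clay = 9, y_glaze = 4.
Shadow price of kiln = 0.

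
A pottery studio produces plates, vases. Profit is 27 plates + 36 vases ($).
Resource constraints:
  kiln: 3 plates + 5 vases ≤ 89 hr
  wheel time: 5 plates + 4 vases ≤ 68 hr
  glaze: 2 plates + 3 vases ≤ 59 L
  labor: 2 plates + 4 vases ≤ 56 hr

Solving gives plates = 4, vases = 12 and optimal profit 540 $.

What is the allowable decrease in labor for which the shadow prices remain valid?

Binding constraints: wheel time, labor. The basis is B = [[5,4],[2,4]] with det 12.
Per unit decrease in labor, x* moves by d = (0.3333, -0.4167).
The basis stays optimal until vases reaches 0; allowable decrease = 28.8 hr.

28.8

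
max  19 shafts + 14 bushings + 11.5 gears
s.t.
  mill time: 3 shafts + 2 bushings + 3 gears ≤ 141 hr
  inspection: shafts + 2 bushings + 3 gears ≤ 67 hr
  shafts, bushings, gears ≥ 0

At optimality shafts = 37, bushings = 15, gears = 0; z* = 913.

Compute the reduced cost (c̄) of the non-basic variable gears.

-9.5

Both mill time and inspection are binding at x*.
Dual feasibility on the basic columns requires 3·y_mill time + 1·y_inspection = 19, 2·y_mill time + 2·y_inspection = 14.
Solving: y_mill time = 6, y_inspection = 1.
Reduced cost of gears: c₃ − yᵀa₃ = 11.5 − (6·3 + 1·3) = 11.5 − 21 = -9.5.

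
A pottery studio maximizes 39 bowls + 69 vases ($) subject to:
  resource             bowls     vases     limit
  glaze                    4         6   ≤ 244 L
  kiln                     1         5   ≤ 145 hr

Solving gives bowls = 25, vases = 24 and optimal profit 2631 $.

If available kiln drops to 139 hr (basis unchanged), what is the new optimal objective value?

At the optimum: glaze uses 244 of 244 (binding); kiln uses 145 of 145 (binding).
From A_Bᵀ y = c: 4·y_glaze + 1·y_kiln = 39; 6·y_glaze + 5·y_kiln = 69.
This yields shadow prices y_glaze = 9, y_kiln = 3.
Δz = y_kiln·Δb = 3 × (-6) = -18, so new z* = 2631 − 18 = 2613.

2613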